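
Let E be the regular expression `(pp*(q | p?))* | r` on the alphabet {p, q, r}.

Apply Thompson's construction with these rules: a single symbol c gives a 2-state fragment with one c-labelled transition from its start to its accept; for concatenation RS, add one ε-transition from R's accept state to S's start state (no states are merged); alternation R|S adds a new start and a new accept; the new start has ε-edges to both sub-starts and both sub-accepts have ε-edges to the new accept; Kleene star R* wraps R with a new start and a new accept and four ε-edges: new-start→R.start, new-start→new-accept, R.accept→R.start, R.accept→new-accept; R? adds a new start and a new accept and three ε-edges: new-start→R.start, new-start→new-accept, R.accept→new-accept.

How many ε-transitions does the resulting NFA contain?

21

Bottom-up over the parse tree:
Each of the 5 symbol leaves contributes 0 ε-transitions.
  p* — 4 ε-transitions
  p? — 3 ε-transitions
  q | p? — 7 ε-transitions
  pp*(q | p?) — 13 ε-transitions
  (pp*(q | p?))* — 17 ε-transitions
  (pp*(q | p?))* | r — 21 ε-transitions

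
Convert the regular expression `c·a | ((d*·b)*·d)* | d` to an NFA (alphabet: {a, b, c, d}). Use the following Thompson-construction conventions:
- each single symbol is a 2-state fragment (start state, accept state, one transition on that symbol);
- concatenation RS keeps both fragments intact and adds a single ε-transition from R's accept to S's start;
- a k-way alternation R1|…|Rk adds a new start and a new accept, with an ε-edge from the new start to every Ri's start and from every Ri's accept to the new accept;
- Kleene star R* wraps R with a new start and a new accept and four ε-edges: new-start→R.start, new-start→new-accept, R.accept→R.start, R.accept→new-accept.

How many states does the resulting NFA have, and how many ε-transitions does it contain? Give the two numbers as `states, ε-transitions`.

20, 21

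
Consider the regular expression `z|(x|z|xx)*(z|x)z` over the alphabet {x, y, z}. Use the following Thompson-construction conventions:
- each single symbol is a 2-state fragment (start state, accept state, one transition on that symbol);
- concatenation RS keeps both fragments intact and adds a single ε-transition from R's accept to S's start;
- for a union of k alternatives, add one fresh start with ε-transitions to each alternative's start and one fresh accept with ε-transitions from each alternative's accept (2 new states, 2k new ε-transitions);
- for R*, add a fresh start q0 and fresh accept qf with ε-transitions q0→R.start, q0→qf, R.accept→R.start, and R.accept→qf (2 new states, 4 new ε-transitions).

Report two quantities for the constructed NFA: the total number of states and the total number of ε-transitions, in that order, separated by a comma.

24, 21

Bottom-up over the parse tree:
Each of the 8 symbol leaves contributes 2 states and 0 ε-transitions.
  xx : 4 states, 1 ε-transition
  x|z|xx : 10 states, 7 ε-transitions
  (x|z|xx)* : 12 states, 11 ε-transitions
  z|x : 6 states, 4 ε-transitions
  (x|z|xx)*(z|x)z : 20 states, 17 ε-transitions
  z|(x|z|xx)*(z|x)z : 24 states, 21 ε-transitions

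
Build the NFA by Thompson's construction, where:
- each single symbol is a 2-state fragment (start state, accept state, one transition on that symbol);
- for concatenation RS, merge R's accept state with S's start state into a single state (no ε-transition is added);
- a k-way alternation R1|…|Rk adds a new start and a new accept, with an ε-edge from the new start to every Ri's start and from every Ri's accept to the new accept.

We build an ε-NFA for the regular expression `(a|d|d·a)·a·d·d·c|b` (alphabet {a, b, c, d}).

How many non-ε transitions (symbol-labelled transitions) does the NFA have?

Per subexpression:
Each of the 9 symbol leaves contributes exactly 1 symbol transition.
  d·a : 2 symbol transitions
  a|d|d·a : 4 symbol transitions
  (a|d|d·a)·a·d·d·c : 8 symbol transitions
  (a|d|d·a)·a·d·d·c|b : 9 symbol transitions

9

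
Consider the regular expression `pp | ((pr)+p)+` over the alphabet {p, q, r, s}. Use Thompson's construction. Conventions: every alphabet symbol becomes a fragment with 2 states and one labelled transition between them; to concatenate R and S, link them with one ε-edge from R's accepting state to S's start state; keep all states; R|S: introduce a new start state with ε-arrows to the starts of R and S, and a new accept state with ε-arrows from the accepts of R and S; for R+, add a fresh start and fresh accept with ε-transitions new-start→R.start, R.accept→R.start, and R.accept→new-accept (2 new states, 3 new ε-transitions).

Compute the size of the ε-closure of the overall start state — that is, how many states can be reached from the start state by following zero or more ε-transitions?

Compute the ε-closure size of each fragment's start state recursively; a symbol fragment's start has no outgoing ε-edge, so its closure is just itself (size 1).
  pp : same as the first factor's closure: C = 1
  pr : same as the first factor's closure: C = 1
  (pr)+ : new start ε-reaches only the body's start; the new accept needs a symbol first: C = 1 + 1 = 2
  (pr)+p : C equals the left operand's closure size = 2 (its accept is not ε-reachable, so the closure stops there)
  ((pr)+p)+ : C = 1 + 2 = 3 (the body doesn't accept ε, so the new accept is not reached)
  pp | ((pr)+p)+ : C = 1 + 1 + 3 = 5 (the new accept is not ε-reachable since no branch accepts ε)

5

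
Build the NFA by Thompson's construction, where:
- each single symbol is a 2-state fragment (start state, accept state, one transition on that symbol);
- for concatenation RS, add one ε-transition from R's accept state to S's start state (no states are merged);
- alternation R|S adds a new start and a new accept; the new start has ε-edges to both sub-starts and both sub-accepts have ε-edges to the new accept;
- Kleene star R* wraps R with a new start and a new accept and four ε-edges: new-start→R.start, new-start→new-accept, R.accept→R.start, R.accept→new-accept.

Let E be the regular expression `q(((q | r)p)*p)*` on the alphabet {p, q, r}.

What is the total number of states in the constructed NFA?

16

By structural recursion:
Each of the 5 symbol leaves contributes a 2-state fragment.
  q | r = 6 states
  (q | r)p = 8 states
  ((q | r)p)* = 10 states
  ((q | r)p)*p = 12 states
  (((q | r)p)*p)* = 14 states
  q(((q | r)p)*p)* = 16 states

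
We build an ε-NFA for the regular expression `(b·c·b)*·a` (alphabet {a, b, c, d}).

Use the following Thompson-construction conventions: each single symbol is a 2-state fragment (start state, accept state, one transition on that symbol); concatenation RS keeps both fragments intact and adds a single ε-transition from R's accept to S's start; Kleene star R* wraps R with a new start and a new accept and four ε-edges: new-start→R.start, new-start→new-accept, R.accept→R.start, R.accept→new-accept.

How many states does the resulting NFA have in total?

10

Recursing over subexpressions:
Each of the 4 symbol leaves contributes a 2-state fragment.
  b·c·b — 6 states
  (b·c·b)* — 8 states
  (b·c·b)*·a — 10 states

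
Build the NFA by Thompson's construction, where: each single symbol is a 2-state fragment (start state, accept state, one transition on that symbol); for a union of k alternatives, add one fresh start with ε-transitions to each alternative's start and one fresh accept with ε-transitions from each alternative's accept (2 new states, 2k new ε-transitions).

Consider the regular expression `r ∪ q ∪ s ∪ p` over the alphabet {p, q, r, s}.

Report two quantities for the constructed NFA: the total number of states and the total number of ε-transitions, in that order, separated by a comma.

10, 8

Recursing over subexpressions:
Each of the 4 symbol leaves contributes 2 states and 0 ε-transitions.
  r ∪ q ∪ s ∪ p = 10 states, 8 ε-transitions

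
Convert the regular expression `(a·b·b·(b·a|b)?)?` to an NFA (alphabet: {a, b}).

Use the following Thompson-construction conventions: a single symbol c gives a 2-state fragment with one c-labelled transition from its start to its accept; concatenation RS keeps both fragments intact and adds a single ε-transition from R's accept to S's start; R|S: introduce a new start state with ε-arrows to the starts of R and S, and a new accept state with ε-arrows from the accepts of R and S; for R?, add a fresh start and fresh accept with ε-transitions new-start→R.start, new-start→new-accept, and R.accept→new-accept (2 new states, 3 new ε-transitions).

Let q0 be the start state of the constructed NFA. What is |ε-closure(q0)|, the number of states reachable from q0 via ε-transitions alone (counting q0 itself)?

3

Compute the ε-closure size of each fragment's start state recursively; a symbol fragment's start has no outgoing ε-edge, so its closure is just itself (size 1).
  b·a : same as the first factor's closure: |ε-closure| = 1
  b·a|b : |ε-closure| = 1 + 1 + 1 = 3 (the new accept is not ε-reachable since no branch accepts ε)
  (b·a|b)? : new start has ε-edges to the inner start and to the new accept, so |ε-closure| = 2 + 3 = 5
  a·b·b·(b·a|b)? : |ε-closure| equals the left operand's closure size = 1 (its accept is not ε-reachable, so the closure stops there)
  (a·b·b·(b·a|b)?)? : |ε-closure| = 1 (new start) + 1 (body) + 1 (new accept, via ε) = 3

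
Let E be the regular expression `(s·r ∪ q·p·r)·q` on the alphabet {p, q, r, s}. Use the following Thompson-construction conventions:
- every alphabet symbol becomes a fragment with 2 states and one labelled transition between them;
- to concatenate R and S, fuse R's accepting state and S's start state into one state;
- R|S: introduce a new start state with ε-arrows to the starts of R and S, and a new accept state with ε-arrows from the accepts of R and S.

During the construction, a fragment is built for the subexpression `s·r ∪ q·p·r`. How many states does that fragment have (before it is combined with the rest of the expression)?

9

Fragment for `s·r ∪ q·p·r`:
Each of the 5 symbol leaves contributes a 2-state fragment.
  s·r = 3 states
  q·p·r = 4 states
  s·r ∪ q·p·r = 9 states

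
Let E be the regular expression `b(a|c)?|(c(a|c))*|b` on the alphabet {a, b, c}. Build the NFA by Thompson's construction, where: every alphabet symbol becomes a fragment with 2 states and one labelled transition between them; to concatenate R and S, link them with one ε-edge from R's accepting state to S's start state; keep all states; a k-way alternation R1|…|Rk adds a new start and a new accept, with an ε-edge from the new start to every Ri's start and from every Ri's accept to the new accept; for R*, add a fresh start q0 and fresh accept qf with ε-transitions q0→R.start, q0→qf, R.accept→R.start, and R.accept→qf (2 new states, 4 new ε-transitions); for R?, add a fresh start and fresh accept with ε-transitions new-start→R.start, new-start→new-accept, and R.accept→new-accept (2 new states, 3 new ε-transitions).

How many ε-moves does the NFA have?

23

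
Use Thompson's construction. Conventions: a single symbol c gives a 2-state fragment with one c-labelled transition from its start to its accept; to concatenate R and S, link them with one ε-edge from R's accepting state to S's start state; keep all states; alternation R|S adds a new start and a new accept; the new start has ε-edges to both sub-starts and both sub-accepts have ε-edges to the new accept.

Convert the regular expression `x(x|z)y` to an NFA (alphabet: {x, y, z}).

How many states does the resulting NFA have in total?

Bottom-up over the parse tree:
Each of the 4 symbol leaves contributes a 2-state fragment.
  x|z → 6 states
  x(x|z)y → 10 states

10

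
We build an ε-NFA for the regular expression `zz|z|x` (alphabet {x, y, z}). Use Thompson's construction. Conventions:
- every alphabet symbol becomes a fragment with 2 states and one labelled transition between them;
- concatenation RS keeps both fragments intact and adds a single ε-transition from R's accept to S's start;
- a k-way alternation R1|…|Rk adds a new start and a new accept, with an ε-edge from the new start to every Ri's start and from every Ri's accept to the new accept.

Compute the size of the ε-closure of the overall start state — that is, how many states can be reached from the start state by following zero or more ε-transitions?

4

Let C(F) = |ε-closure(F.start)| within fragment F, and note whether F accepts ε. Symbol fragments have C = 1 and do not accept ε. Then:
  zz — same as the first factor's closure: |closure| = 1
  zz|z|x — |closure| = 1 + 1 + 1 + 1 = 4 (the new accept is not ε-reachable since no branch accepts ε)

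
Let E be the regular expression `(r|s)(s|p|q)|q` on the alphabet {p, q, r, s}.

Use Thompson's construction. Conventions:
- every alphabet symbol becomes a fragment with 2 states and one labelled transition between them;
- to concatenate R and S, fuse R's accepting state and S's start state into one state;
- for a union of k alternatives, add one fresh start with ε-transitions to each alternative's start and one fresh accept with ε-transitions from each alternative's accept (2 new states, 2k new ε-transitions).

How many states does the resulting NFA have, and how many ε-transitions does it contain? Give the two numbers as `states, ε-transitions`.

By structural recursion:
Each of the 6 symbol leaves contributes 2 states and 0 ε-transitions.
  r|s — 6 states, 4 ε-transitions
  s|p|q — 8 states, 6 ε-transitions
  (r|s)(s|p|q) — 13 states, 10 ε-transitions
  (r|s)(s|p|q)|q — 17 states, 14 ε-transitions

17, 14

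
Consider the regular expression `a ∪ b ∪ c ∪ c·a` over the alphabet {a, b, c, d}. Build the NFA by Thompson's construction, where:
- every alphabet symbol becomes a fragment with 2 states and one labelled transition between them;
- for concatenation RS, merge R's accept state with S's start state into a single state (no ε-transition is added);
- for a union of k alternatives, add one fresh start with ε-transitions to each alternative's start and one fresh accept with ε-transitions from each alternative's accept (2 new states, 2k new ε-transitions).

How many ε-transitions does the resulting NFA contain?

Recursing over subexpressions:
Each of the 5 symbol leaves contributes 0 ε-transitions.
  c·a = 0 ε-transitions
  a ∪ b ∪ c ∪ c·a = 8 ε-transitions

8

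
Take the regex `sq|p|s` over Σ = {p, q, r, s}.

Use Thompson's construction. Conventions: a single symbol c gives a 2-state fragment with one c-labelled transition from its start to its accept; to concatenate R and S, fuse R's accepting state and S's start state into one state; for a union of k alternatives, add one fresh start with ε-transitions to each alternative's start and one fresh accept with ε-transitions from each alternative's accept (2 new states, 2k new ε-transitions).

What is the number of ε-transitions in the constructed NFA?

Bottom-up over the parse tree:
Each of the 4 symbol leaves contributes 0 ε-transitions.
  sq : 0 ε-transitions
  sq|p|s : 6 ε-transitions

6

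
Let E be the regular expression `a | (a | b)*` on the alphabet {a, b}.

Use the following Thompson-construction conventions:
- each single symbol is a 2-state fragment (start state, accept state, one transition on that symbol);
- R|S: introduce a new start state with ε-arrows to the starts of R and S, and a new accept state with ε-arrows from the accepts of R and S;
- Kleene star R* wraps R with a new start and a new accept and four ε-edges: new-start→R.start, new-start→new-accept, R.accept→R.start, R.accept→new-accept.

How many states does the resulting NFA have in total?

12

Bottom-up over the parse tree:
Each of the 3 symbol leaves contributes a 2-state fragment.
  a | b → 6 states
  (a | b)* → 8 states
  a | (a | b)* → 12 states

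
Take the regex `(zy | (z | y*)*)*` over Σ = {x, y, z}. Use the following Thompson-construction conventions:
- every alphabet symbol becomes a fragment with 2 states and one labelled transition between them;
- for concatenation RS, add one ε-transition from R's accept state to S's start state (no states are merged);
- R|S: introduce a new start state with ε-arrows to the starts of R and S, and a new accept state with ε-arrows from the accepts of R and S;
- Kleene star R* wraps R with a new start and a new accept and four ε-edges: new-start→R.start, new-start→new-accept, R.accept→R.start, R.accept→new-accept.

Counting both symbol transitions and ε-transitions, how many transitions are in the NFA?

25

Bottom-up over the parse tree:
Each of the 4 symbol leaves contributes 1 transition (1 symbol, 0 ε).
  zy → 3 transitions (2 symbol, 1 ε)
  y* → 5 transitions (1 symbol, 4 ε)
  z | y* → 10 transitions (2 symbol, 8 ε)
  (z | y*)* → 14 transitions (2 symbol, 12 ε)
  zy | (z | y*)* → 21 transitions (4 symbol, 17 ε)
  (zy | (z | y*)*)* → 25 transitions (4 symbol, 21 ε)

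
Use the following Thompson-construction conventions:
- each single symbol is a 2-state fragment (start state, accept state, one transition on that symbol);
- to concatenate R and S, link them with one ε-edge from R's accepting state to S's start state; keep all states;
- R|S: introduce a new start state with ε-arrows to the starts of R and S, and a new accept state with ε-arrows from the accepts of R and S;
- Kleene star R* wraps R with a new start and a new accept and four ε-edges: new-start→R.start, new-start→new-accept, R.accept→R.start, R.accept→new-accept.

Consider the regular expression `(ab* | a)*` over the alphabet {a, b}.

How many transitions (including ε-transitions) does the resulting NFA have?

16

Bottom-up over the parse tree:
Each of the 3 symbol leaves contributes 1 transition (1 symbol, 0 ε).
  b* → 5 transitions (1 symbol, 4 ε)
  ab* → 7 transitions (2 symbol, 5 ε)
  ab* | a → 12 transitions (3 symbol, 9 ε)
  (ab* | a)* → 16 transitions (3 symbol, 13 ε)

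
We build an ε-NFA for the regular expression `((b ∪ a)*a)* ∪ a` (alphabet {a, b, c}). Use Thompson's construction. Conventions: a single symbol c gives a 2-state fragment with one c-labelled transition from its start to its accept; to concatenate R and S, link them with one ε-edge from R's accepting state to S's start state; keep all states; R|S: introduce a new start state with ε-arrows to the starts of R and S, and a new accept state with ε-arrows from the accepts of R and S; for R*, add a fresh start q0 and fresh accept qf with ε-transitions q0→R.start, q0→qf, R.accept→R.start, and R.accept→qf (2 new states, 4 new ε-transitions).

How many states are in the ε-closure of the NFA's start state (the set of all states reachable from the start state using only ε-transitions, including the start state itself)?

11

Let C(F) = |ε-closure(F.start)| within fragment F, and note whether F accepts ε. Symbol fragments have C = 1 and do not accept ε. Then:
  b ∪ a → new start ε-reaches every alternative's start; none of them accept ε, so the new accept is not reached: C = 1 + 1 + 1 = 3
  (b ∪ a)* → the star's fresh start ε-reaches both the body's start and the fresh accept: C = 2 + 3 = 5
  (b ∪ a)*a → the left operand accepts ε, so the closure extends into the next operand (via the concat ε-link); C = 5 + 1 = 6
  ((b ∪ a)*a)* → the star's fresh start ε-reaches both the body's start and the fresh accept: C = 2 + 6 = 8
  ((b ∪ a)*a)* ∪ a → C = 1 (new start) + (8 + 1) + 1 (new accept, since some branch ε-reaches its own accept) = 11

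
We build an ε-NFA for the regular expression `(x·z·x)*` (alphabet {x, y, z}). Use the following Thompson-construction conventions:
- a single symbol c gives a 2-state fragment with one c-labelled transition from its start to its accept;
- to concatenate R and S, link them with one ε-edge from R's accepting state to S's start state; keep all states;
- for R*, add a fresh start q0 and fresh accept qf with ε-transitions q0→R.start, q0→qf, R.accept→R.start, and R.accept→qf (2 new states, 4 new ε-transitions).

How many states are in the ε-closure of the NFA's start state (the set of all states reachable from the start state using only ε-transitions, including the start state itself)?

3

Let C(F) = |ε-closure(F.start)| within fragment F, and note whether F accepts ε. Symbol fragments have C = 1 and do not accept ε. Then:
  x·z·x : same as the first factor's closure: |ε-closure| = 1
  (x·z·x)* : new start has ε-edges to the inner start and to the new accept, so |ε-closure| = 2 + 1 = 3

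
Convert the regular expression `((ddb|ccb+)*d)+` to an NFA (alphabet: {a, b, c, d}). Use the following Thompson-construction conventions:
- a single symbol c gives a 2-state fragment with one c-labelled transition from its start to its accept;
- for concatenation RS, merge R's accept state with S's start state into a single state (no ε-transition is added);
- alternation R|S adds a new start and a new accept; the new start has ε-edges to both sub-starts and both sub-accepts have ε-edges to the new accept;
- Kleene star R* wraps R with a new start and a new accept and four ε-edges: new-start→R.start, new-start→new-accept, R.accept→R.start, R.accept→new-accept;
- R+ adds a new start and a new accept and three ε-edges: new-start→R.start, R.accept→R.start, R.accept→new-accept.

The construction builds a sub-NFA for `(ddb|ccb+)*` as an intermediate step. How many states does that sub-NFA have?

Fragment for `(ddb|ccb+)*`:
Each of the 6 symbol leaves contributes a 2-state fragment.
  ddb — 4 states
  b+ — 4 states
  ccb+ — 6 states
  ddb|ccb+ — 12 states
  (ddb|ccb+)* — 14 states

14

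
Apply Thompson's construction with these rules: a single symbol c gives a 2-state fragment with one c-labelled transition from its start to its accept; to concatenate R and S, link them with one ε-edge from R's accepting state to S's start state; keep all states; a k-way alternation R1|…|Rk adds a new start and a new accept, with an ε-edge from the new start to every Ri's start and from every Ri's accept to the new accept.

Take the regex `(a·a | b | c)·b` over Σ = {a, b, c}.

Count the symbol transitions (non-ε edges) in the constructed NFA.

5

Recursing over subexpressions:
Each of the 5 symbol leaves contributes exactly 1 symbol transition.
  a·a = 2 symbol transitions
  a·a | b | c = 4 symbol transitions
  (a·a | b | c)·b = 5 symbol transitions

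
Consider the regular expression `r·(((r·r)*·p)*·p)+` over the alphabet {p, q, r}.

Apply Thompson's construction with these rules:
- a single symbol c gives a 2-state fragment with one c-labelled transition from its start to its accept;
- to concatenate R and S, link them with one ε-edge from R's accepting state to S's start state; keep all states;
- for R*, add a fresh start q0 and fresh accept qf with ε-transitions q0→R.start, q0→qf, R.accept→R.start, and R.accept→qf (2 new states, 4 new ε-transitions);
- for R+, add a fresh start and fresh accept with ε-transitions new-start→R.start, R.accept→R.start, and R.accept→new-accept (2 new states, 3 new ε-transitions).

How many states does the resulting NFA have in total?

16

Per subexpression:
Each of the 5 symbol leaves contributes a 2-state fragment.
  r·r = 4 states
  (r·r)* = 6 states
  (r·r)*·p = 8 states
  ((r·r)*·p)* = 10 states
  ((r·r)*·p)*·p = 12 states
  (((r·r)*·p)*·p)+ = 14 states
  r·(((r·r)*·p)*·p)+ = 16 states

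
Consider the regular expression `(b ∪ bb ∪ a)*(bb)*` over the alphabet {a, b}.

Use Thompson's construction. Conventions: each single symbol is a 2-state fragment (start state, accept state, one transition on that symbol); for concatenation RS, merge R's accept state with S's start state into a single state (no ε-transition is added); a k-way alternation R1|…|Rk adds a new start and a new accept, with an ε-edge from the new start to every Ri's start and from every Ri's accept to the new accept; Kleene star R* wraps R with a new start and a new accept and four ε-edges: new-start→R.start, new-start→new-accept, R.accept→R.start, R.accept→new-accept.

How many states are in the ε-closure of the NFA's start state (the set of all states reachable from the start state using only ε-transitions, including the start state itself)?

8

Compute the ε-closure size of each fragment's start state recursively; a symbol fragment's start has no outgoing ε-edge, so its closure is just itself (size 1).
  bb — same as the first factor's closure: |closure| = 1
  b ∪ bb ∪ a — new start ε-reaches every alternative's start; none of them accept ε, so the new accept is not reached: |closure| = 1 + 1 + 1 + 1 = 4
  (b ∪ bb ∪ a)* — new start has ε-edges to the inner start and to the new accept, so |closure| = 2 + 4 = 6
  bb — |closure| equals the left operand's closure size = 1 (its accept is not ε-reachable, so the closure stops there)
  (bb)* — |closure| = 1 (new start) + 1 (body) + 1 (new accept) = 3
  (b ∪ bb ∪ a)*(bb)* — the left operand accepts ε, so the closure extends into the next operand (the shared merged state is already counted); |closure| = 6 + (3−1) = 8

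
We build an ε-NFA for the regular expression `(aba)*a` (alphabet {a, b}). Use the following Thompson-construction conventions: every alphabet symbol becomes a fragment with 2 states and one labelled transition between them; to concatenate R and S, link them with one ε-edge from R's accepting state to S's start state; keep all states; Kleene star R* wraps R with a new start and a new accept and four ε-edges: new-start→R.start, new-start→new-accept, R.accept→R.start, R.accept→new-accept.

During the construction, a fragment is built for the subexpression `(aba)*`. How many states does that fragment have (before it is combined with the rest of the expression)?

8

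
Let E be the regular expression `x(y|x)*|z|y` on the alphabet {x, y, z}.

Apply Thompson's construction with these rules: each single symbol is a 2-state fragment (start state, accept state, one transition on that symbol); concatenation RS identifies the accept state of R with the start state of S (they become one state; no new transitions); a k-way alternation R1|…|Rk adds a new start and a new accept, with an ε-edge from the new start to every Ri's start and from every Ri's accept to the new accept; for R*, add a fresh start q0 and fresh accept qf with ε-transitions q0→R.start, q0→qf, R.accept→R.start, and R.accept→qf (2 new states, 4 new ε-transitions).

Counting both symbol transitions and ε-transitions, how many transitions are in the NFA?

19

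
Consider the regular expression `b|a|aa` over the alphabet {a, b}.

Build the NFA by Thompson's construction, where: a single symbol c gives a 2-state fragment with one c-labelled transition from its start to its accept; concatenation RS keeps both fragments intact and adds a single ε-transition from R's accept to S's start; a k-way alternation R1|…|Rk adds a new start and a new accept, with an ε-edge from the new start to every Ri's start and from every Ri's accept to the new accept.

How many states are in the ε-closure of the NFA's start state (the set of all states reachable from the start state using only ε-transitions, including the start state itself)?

Let C(F) = |ε-closure(F.start)| within fragment F, and note whether F accepts ε. Symbol fragments have C = 1 and do not accept ε. Then:
  aa — C equals the left operand's closure size = 1 (its accept is not ε-reachable, so the closure stops there)
  b|a|aa — C = 1 + 1 + 1 + 1 = 4 (the new accept is not ε-reachable since no branch accepts ε)

4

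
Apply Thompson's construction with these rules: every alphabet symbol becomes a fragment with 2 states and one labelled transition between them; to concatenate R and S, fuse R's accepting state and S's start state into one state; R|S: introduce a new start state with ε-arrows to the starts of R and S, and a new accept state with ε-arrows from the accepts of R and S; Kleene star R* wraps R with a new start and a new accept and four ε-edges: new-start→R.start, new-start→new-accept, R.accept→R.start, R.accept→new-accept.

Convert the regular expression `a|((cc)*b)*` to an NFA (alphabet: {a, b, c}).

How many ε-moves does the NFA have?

12

Per subexpression:
Each of the 4 symbol leaves contributes 0 ε-transitions.
  cc = 0 ε-transitions
  (cc)* = 4 ε-transitions
  (cc)*b = 4 ε-transitions
  ((cc)*b)* = 8 ε-transitions
  a|((cc)*b)* = 12 ε-transitions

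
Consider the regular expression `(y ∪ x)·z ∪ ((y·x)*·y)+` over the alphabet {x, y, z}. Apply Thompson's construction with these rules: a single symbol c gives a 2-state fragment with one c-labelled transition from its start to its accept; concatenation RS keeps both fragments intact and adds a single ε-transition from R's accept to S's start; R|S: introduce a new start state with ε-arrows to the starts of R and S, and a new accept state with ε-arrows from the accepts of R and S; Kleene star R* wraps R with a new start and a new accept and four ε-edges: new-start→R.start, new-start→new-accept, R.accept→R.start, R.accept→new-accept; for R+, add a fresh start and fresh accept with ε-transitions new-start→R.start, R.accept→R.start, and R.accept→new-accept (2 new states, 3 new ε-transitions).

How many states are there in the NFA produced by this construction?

Per subexpression:
Each of the 6 symbol leaves contributes a 2-state fragment.
  y ∪ x = 6 states
  (y ∪ x)·z = 8 states
  y·x = 4 states
  (y·x)* = 6 states
  (y·x)*·y = 8 states
  ((y·x)*·y)+ = 10 states
  (y ∪ x)·z ∪ ((y·x)*·y)+ = 20 states

20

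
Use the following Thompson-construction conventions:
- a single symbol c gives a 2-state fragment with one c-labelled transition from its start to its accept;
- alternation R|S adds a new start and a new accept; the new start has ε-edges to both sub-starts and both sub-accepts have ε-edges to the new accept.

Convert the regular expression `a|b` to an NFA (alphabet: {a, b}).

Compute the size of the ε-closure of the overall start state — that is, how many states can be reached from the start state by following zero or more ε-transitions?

Work bottom-up. For each fragment F, track |ε-closure(F.start)| and whether F's accept lies in that closure (i.e. whether F accepts ε). A single-symbol fragment has closure size 1 and does not accept ε.
  a|b — |ε-closure| = 1 + 1 + 1 = 3 (the new accept is not ε-reachable since no branch accepts ε)

3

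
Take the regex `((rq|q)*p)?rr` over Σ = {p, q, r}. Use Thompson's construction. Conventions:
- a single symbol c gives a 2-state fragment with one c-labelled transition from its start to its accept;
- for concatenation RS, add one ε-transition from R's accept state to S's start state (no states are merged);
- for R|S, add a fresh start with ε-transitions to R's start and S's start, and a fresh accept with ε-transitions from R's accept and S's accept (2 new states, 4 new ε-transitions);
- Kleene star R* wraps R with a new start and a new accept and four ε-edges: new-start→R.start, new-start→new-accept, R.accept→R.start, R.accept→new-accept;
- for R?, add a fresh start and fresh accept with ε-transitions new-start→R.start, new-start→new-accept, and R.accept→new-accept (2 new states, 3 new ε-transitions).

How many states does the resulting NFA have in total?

18

By structural recursion:
Each of the 6 symbol leaves contributes a 2-state fragment.
  rq : 4 states
  rq|q : 8 states
  (rq|q)* : 10 states
  (rq|q)*p : 12 states
  ((rq|q)*p)? : 14 states
  ((rq|q)*p)?rr : 18 states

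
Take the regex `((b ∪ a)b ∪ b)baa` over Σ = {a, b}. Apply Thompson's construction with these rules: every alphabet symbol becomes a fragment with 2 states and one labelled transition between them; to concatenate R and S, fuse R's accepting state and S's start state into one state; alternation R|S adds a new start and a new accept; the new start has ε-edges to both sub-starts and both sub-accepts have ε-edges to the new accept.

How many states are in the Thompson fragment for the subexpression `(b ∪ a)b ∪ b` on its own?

Fragment for `(b ∪ a)b ∪ b`:
Each of the 4 symbol leaves contributes a 2-state fragment.
  b ∪ a → 6 states
  (b ∪ a)b → 7 states
  (b ∪ a)b ∪ b → 11 states

11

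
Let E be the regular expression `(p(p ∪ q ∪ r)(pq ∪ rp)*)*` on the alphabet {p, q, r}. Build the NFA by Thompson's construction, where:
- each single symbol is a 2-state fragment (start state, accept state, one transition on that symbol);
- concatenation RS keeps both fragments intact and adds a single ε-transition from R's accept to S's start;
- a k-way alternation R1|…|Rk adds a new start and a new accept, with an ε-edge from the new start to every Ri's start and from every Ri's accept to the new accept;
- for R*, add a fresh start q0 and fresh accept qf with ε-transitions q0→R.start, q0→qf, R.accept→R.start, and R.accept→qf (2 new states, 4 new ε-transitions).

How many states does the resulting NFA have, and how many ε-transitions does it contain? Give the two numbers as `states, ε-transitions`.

24, 22

Bottom-up over the parse tree:
Each of the 8 symbol leaves contributes 2 states and 0 ε-transitions.
  p ∪ q ∪ r — 8 states, 6 ε-transitions
  pq — 4 states, 1 ε-transition
  rp — 4 states, 1 ε-transition
  pq ∪ rp — 10 states, 6 ε-transitions
  (pq ∪ rp)* — 12 states, 10 ε-transitions
  p(p ∪ q ∪ r)(pq ∪ rp)* — 22 states, 18 ε-transitions
  (p(p ∪ q ∪ r)(pq ∪ rp)*)* — 24 states, 22 ε-transitions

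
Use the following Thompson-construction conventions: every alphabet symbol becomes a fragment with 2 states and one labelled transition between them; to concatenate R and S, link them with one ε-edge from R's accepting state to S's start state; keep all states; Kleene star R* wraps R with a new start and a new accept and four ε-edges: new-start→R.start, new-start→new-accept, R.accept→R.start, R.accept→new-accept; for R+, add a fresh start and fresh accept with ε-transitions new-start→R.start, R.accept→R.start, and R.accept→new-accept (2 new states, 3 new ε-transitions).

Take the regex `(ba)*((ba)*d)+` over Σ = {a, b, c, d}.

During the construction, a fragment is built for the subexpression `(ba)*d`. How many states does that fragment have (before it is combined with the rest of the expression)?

8

Fragment for `(ba)*d`:
Each of the 3 symbol leaves contributes a 2-state fragment.
  ba = 4 states
  (ba)* = 6 states
  (ba)*d = 8 states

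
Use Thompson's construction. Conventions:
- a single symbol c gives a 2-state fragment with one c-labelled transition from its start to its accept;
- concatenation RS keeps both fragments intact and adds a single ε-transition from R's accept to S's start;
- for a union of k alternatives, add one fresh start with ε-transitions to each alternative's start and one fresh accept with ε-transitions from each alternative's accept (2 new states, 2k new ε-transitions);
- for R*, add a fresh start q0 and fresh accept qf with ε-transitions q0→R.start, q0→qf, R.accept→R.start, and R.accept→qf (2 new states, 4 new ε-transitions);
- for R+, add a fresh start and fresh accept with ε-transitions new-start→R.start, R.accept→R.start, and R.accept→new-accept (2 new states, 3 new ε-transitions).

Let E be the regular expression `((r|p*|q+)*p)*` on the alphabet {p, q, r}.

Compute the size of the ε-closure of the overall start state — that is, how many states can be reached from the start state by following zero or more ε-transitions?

13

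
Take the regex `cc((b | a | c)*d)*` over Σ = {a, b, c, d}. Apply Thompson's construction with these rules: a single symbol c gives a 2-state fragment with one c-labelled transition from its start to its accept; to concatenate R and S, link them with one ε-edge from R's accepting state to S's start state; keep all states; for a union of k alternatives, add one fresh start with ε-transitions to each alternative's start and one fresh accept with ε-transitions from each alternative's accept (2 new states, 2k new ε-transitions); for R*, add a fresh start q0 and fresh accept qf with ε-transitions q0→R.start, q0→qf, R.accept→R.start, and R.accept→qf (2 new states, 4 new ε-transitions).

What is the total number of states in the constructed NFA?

Building bottom-up:
Each of the 6 symbol leaves contributes a 2-state fragment.
  b | a | c = 8 states
  (b | a | c)* = 10 states
  (b | a | c)*d = 12 states
  ((b | a | c)*d)* = 14 states
  cc((b | a | c)*d)* = 18 states

18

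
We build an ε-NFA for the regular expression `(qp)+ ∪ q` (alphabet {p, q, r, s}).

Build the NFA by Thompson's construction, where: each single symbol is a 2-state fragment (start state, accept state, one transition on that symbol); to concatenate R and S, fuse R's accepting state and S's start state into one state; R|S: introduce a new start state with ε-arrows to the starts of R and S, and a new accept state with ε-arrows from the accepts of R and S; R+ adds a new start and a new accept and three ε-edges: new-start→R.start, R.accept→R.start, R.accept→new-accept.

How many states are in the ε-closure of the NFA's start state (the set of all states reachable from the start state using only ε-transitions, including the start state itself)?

4

Work bottom-up. For each fragment F, track |ε-closure(F.start)| and whether F's accept lies in that closure (i.e. whether F accepts ε). A single-symbol fragment has closure size 1 and does not accept ε.
  qp — |closure| equals the left operand's closure size = 1 (its accept is not ε-reachable, so the closure stops there)
  (qp)+ — |closure| = 1 + 1 = 2 (the body doesn't accept ε, so the new accept is not reached)
  (qp)+ ∪ q — new start ε-reaches every alternative's start; none of them accept ε, so the new accept is not reached: |closure| = 1 + 2 + 1 = 4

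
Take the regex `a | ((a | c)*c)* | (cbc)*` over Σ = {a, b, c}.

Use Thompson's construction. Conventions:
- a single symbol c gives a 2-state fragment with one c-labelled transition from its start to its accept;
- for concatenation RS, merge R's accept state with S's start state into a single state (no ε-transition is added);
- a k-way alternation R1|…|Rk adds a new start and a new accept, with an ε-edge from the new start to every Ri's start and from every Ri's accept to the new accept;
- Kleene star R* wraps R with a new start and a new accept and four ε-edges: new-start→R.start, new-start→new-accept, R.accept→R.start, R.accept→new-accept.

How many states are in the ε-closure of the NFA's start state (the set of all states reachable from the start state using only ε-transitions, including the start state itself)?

13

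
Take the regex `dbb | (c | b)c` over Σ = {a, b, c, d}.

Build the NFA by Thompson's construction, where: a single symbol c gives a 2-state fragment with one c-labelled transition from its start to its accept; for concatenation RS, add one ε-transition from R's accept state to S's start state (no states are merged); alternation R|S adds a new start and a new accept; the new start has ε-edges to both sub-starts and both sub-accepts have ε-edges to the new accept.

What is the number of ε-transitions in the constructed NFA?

By structural recursion:
Each of the 6 symbol leaves contributes 0 ε-transitions.
  dbb — 2 ε-transitions
  c | b — 4 ε-transitions
  (c | b)c — 5 ε-transitions
  dbb | (c | b)c — 11 ε-transitions

11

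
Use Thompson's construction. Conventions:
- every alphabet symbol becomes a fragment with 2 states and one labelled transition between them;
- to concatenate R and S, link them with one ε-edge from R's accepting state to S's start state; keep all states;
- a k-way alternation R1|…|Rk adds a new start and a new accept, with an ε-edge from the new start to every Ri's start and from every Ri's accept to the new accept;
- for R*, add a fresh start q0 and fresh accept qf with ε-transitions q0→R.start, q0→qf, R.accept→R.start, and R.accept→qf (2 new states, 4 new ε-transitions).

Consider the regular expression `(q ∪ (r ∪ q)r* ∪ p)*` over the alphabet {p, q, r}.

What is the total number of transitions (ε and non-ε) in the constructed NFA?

Per subexpression:
Each of the 5 symbol leaves contributes 1 transition (1 symbol, 0 ε).
  r ∪ q → 6 transitions (2 symbol, 4 ε)
  r* → 5 transitions (1 symbol, 4 ε)
  (r ∪ q)r* → 12 transitions (3 symbol, 9 ε)
  q ∪ (r ∪ q)r* ∪ p → 20 transitions (5 symbol, 15 ε)
  (q ∪ (r ∪ q)r* ∪ p)* → 24 transitions (5 symbol, 19 ε)

24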